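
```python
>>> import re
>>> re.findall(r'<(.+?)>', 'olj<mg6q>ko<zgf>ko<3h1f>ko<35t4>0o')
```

['mg6q', 'zgf', '3h1f', '35t4']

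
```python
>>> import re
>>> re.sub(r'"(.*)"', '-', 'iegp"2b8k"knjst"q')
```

Matches: at [4:16] → '"2b8k"knjst"'.
Every occurrence is swapped for '-'.

'iegp-q'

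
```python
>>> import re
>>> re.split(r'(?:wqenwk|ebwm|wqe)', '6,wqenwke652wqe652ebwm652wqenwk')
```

['6,', 'e652', '652', '652', '']

`|` is ordered: at each position the engine commits to the first alternative that works.
Matches to split on: at [2:8] → 'wqenwk'; at [12:15] → 'wqe'; at [18:22] → 'ebwm'; at [25:31] → 'wqenwk'.
Splitting on the pattern gives 5 pieces.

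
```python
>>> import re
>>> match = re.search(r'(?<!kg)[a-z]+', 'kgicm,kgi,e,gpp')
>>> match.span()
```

(0, 5)

The negative lookaround is zero-width — it rules out positions where the adjacent text would match, without consuming anything.
`re.search` tries every starting position until one works.
The match spans [0:5] → 'kgicm'.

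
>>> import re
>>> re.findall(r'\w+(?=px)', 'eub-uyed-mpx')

['m']

Lookahead/lookbehind check context without consuming it, so the matched span excludes the asserted characters.
Since nothing is captured, `findall` lists the 1 matched substring directly.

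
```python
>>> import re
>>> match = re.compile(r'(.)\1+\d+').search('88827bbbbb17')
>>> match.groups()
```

('8',)

`\1` has to match the exact text group 1 already captured.
`re.search` tries every starting position until one works.
The match spans [0:5] → '88827'.
Captured: group 1 = '8'.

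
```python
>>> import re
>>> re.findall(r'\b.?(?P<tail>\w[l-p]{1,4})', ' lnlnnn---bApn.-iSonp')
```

This matches a word boundary (`\b`, zero-width); then optionally any character; then a word character, then 1 to 4 of a character in [l-p] (captured as 'tail').
`findall` collects group 1 from each match (3 total).

['nlnnn', 'Apn', 'Sonp']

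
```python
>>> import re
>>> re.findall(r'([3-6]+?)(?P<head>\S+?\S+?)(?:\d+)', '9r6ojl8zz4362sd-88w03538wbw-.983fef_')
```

[('6', 'ojl'), ('4', '36'), ('3', '53')]

With the lazy modifier that quantifier settles for the fewest repetitions that let the rest of the pattern succeed (the atoms after it are unaffected and can still be greedy).
2 groups means each result is a tuple of 2 captured strings — 3 here.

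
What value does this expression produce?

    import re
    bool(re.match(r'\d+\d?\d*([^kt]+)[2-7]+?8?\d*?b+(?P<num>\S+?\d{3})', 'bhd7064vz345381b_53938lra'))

False

This matches one or more of a digit, then optionally a digit, then zero or more of a digit; then one or more of any character except [kt] (captured); then one or more of a character in [2-7] (lazy), then optionally a literal '8'; then zero or more of a digit (lazy), then one or more of the literal 'b'; then one or more of a non-whitespace character (lazy), then exactly 3 of a digit (captured as 'num').
`re.match` only tries the pattern at the start of the string.
Here the string doesn't start with a match, so the call returns None, and `bool(None)` is False.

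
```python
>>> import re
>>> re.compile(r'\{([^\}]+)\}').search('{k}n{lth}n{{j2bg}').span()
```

(0, 3)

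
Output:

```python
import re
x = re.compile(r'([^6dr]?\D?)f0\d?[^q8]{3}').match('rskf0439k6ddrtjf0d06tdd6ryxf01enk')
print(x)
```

Pattern: optionally any character except [6dr], then optionally a non-digit (captured); then the literal 'f0', then optionally a digit, then exactly 3 of any character except [q8].
`re.match` only tries the pattern at the start of the string.
Here the string doesn't start with a match, so the call returns None.

None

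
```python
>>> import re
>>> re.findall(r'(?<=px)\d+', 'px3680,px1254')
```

['3680', '1254']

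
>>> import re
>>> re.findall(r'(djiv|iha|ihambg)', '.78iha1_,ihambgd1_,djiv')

The regex engine tests alternatives in the order written; an earlier branch that matches wins even if a later one would match more.
Matches: at [3:6] match 'iha', group 1 = 'iha'; at [9:12] match 'iha', group 1 = 'iha'; at [19:23] match 'djiv', group 1 = 'djiv'.
`findall` collects group 1 from each match (3 total).

['iha', 'iha', 'djiv']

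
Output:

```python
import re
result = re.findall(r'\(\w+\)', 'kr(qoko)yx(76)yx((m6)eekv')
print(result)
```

['(qoko)', '(76)', '(m6)']

Since nothing is captured, `findall` lists the 3 matched substrings directly.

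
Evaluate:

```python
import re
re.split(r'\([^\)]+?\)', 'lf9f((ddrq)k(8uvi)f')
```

['lf9f', 'k', 'f']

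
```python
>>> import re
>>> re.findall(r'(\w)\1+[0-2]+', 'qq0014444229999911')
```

['q', '4', '9']

After group 1 captures some text, `\1` only succeeds where that same text appears again.
`findall` collects group 1 from each match (3 total).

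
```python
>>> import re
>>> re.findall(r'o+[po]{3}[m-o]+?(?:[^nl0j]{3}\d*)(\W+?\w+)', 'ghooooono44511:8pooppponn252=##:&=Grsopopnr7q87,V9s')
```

Pattern: one or more of the literal 'o', then exactly 3 of one of [po], then one or more of a character in [m-o] (lazy); then exactly 3 of any character except [nl0j], then zero or more of a digit (non-capturing group); then one or more of a non-word character (lazy), then one or more of a word character (captured).
Walking the string: at [2:28] match 'ooooono44511:8pooppponn252', group 1 = ':8pooppponn252'; at [37:51] match 'opopnr7q87,V9s', group 1 = ',V9s'.
One capturing group, so `findall` returns just the captured substring from each match — 2 in all.

[':8pooppponn252', ',V9s']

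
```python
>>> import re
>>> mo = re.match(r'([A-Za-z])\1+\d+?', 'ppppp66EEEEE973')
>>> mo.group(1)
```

'p'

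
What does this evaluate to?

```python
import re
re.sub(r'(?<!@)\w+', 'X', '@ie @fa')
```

'@iX @fX'

Because the assertion is negative and zero-width, positions next to the forbidden text are skipped.
Matches: at [2:3] → 'e'; at [6:7] → 'a'.
`sub` substitutes 'X' at each match site.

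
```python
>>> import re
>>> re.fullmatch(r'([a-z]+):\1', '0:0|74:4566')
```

None

`\1` is not a pattern — it's the concrete string captured by group 1, re-applied verbatim.
`re.fullmatch` is like wrapping the pattern in `^…$` (in single-line mode).
Here there's no way to consume every character, so the call returns None.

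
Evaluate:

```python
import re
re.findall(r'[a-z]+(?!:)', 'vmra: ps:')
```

A negative assertion filters positions out without eating any characters.
Walking the string: at [0:3] → 'vmr'; at [6:7] → 'p'.
Since nothing is captured, `findall` lists the 2 matched substrings directly.

['vmr', 'p']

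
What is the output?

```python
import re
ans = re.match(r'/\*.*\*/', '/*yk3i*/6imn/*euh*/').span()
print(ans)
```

With `match`, the pattern is implicitly anchored at the beginning.
The match spans [0:19] → '/*yk3i*/6imn/*euh*/'.

(0, 19)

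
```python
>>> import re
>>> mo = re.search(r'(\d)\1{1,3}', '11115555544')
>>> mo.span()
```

(0, 4)

The backreference `\1` re-matches whatever the first group consumed, character for character.
`search` walks the string left to right and returns the first match it finds.
The match spans [0:4] → '1111'.
Captured: group 1 = '1'.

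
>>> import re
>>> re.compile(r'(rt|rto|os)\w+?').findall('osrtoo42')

['os']

Scanning left to right: at [0:3] match 'osr', group 1 = 'os'.
With a single group, `findall` returns only what that group captured — 1 item.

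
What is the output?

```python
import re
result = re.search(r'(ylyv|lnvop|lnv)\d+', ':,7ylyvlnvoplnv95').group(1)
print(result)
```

`re.search` scans for the first position where the pattern succeeds.
The match spans [12:17] → 'lnv95'.
Captured: group 1 = 'lnv'.

lnv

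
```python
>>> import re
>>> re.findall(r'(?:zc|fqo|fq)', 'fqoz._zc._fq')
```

['fqo', 'zc', 'fq']

`|` is ordered: at each position the engine commits to the first alternative that works.
Matches: at [0:3] → 'fqo'; at [6:8] → 'zc'; at [10:12] → 'fq'.
With no groups in the pattern, `findall` gives back each whole match — 3 here.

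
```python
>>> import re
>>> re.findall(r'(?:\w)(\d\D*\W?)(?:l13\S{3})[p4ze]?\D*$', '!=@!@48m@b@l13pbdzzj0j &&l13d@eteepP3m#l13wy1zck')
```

This matches a word character (non-capturing group); then a digit, then zero or more of a non-digit, then optionally a non-word character (captured); then the literal 'l13', then exactly 3 of a non-whitespace character (non-capturing group); then optionally one of [p4ze], then zero or more of a non-digit; then anchored at the end.
Scanning left to right: at [35:48] match 'P3m#l13wy1zck', group 1 = '3m#'.
`findall` collects group 1 from the one match (1 total).

['3m#']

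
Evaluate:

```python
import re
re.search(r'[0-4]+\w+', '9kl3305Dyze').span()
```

(3, 11)

The match spans [3:11] → '3305Dyze'.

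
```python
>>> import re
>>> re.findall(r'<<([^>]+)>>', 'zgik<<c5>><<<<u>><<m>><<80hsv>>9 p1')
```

['c5', '<<u', 'm', '80hsv']

Matches: at [4:10] match '<<c5>>', group 1 = 'c5'; at [10:17] match '<<<<u>>', group 1 = '<<u'; at [17:22] match '<<m>>', group 1 = 'm'; at [22:31] match '<<80hsv>>', group 1 = '80hsv'.
`findall` collects group 1 from each match (4 total).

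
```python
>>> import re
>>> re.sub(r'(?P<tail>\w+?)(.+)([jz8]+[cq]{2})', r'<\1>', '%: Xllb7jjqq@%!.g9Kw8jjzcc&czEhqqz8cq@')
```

The pattern matches one or more of a word character (lazy) (captured as 'tail'); then one or more of any character (captured); then one or more of one of [jz8], then exactly 2 of one of [cq] (captured).
The `?` after the quantifier makes it lazy — it takes as little as possible before letting the rest of the pattern try.
Matches: at [3:37] → 'Xllb7jjqq@%!.g9Kw8jjzcc&czEhqqz8cq'.
`\1` in the replacement pulls in group 1's text for each match.

'%: <X>@'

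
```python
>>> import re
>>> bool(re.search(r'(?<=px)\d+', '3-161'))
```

Lookahead/lookbehind check context without consuming it, so the matched span excludes the asserted characters.
Here the pattern never matches, so the call returns None, and `bool(None)` is False.

False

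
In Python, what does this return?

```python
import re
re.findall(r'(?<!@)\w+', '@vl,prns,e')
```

The negative lookaround is zero-width — it rules out positions where the adjacent text would match, without consuming anything.
Matches: at [2:3] → 'l'; at [4:8] → 'prns'; at [9:10] → 'e'.
Since nothing is captured, `findall` lists the 3 matched substrings directly.

['l', 'prns', 'e']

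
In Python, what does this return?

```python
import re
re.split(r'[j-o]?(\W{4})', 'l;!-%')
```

['', ';!-%', '']

This matches optionally a character in [j-o]; then exactly 4 of a non-word character (captured).
Matches to split on: at [0:5] → 'l;!-%'.
Because the pattern has a capturing group, `split` also inserts each captured text between the pieces.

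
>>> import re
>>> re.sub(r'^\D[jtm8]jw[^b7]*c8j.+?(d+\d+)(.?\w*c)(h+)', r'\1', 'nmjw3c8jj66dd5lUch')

The pattern matches anchored at the start of the string; then a non-digit, then one of [jtm8], then the literal 'jw'; then zero or more of any character except [b7], then the literal 'c8j', then one or more of any character (lazy); then one or more of the literal 'd', then one or more of a digit (captured); then optionally any character, then zero or more of a word character, then the literal 'c' (captured); then one or more of a literal 'h' (captured).
A non-greedy quantifier consumes as few characters as it can — just enough that the remainder of the pattern still matches from where it stops; whatever follows it matches normally.
Matches: at [0:18] → 'nmjw3c8jj66dd5lUch'.
Each match is replaced using the text its own group 1 captured.

'dd5'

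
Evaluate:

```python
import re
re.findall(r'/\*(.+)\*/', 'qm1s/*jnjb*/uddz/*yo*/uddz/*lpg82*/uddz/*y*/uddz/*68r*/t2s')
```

['jnjb*/uddz/*yo*/uddz/*lpg82*/uddz/*y*/uddz/*68r']

Walking the string: at [4:55] match '/*jnjb*/uddz/*yo*/uddz/*lpg82*/uddz/*y*/uddz/*68r*/', group 1 = 'jnjb*/uddz/*yo*/uddz/*lpg82*/uddz/*y*/uddz/*68r'.
With a single group, `findall` returns only what that group captured — 1 item.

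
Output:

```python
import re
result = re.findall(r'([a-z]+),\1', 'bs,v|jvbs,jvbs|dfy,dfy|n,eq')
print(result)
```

`\1` has to match the exact text group 1 already captured.
Because there's exactly one group, `findall` drops the full match and keeps group 1 from each hit.

['jvbs', 'dfy']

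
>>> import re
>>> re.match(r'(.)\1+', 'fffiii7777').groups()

('f',)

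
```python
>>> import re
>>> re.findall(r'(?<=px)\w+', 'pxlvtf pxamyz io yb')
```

Lookahead/lookbehind check context without consuming it, so the matched span excludes the asserted characters.
Matches: at [2:6] → 'lvtf'; at [9:13] → 'amyz'.
With no groups in the pattern, `findall` gives back each whole match — 2 here.

['lvtf', 'amyz']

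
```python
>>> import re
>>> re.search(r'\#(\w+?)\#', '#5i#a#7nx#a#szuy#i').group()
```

`search` walks the string left to right and returns the first match it finds.
The match spans [0:4] → '#5i#'.
Captured: group 1 = '5i'.

'#5i#'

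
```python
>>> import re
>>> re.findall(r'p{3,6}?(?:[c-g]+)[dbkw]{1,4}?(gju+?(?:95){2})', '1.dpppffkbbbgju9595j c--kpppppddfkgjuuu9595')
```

This matches 3 to 6 of a literal 'p' (lazy); then one or more of a character in [c-g] (non-capturing group); then 1 to 4 of one of [dbkw] (lazy); then the literal 'gj', then one or more of a literal 'u' (lazy), then the literal '95' repeated 2 times (captured).
Walking the string: at [3:19] match 'pppffkbbbgju9595', group 1 = 'gju9595'; at [25:43] match 'pppppddfkgjuuu9595', group 1 = 'gjuuu9595'.
Because there's exactly one group, `findall` drops the full match and keeps group 1 from each hit.

['gju9595', 'gjuuu9595']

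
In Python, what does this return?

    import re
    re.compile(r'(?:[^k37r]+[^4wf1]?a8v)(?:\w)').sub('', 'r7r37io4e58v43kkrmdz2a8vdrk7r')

The pattern matches one or more of any character except [k37r], then optionally any character except [4wf1], then the literal 'a8v' (non-capturing group); then a word character (non-capturing group).
Matches: at [17:25] → 'mdz2a8vd'.
Every occurrence is swapped for ''.

'r7r37io4e58v43kkrrk7r'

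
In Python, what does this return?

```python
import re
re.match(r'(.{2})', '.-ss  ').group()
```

'.-'

Pattern: exactly 2 of any character (captured).
`re.match` only tries the pattern at the start of the string.
The match spans [0:2] → '.-'.
Captured: group 1 = '.-'.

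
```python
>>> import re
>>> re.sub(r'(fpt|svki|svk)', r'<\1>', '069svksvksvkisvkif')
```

Alternation isn't longest-match — the leftmost alternative that fits at this position is chosen.
Matches: at [3:6] → 'svk'; at [6:9] → 'svk'; at [9:13] → 'svki'; at [13:17] → 'svki'.
`\1` in the replacement pulls in group 1's text for each match.

'069<svk><svk><svki><svki>f'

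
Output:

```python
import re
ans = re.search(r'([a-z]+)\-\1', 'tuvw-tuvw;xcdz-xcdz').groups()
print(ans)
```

A backreference is literal: `\1` must see the identical characters the first group matched.
`re.search` tries every starting position until one works.
The match spans [0:9] → 'tuvw-tuvw'.
Captured: group 1 = 'tuvw'.

('tuvw',)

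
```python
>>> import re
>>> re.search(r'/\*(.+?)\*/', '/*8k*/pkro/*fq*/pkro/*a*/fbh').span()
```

Because the quantifier is non-greedy, it stops expanding at the earliest point where the rest of the pattern can succeed.
`search` walks the string left to right and returns the first match it finds.
The match spans [0:6] → '/*8k*/'.
Captured: group 1 = '8k'.

(0, 6)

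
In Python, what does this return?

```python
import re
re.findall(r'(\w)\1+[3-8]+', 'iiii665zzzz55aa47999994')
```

['i', 'z', 'a', '9']

After group 1 captures some text, `\1` only succeeds where that same text appears again.
Matches: at [0:7] match 'iiii665', group 1 = 'i'; at [7:13] match 'zzzz55', group 1 = 'z'; at [13:17] match 'aa47', group 1 = 'a'; at [17:23] match '999994', group 1 = '9'.
`findall` collects group 1 from each match (4 total).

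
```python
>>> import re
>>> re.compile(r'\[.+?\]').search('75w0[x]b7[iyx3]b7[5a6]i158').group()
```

'[x]'

The `?` after the quantifier makes it lazy — it takes as little as possible before letting the rest of the pattern try.
The match spans [4:7] → '[x]'.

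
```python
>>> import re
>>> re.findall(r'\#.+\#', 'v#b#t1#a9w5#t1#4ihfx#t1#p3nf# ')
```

Walking the string: at [1:29] → '#b#t1#a9w5#t1#4ihfx#t1#p3nf#'.
`findall` yields the raw match text (1 of them) because the pattern has no groups.

['#b#t1#a9w5#t1#4ihfx#t1#p3nf#']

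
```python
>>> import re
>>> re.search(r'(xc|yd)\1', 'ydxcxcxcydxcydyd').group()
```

'xcxc'

After group 1 captures some text, `\1` only succeeds where that same text appears again.
Unlike `match`, `search` isn't anchored — it looks for the pattern anywhere in the string.
The match spans [2:6] → 'xcxc'.
Captured: group 1 = 'xc'.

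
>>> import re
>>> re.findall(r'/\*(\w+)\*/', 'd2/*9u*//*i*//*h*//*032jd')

['9u', 'i', 'h']

One capturing group, so `findall` returns just the captured substring from each match — 3 in all.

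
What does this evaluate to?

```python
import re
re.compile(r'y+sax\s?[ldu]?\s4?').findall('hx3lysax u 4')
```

This matches one or more of a literal 'y', then the literal 'sax', then optionally whitespace; then optionally one of [ldu]; then whitespace, then optionally the literal '4'.
Walking the string: at [4:12] → 'ysax u 4'.
Since nothing is captured, `findall` lists the 1 matched substring directly.

['ysax u 4']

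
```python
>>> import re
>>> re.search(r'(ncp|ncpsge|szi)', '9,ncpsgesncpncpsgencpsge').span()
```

The regex engine tests alternatives in the order written; an earlier branch that matches wins even if a later one would match more.
The match spans [2:5] → 'ncp'.

(2, 5)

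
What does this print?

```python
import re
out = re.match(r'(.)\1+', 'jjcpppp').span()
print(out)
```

(0, 2)

`re.match` won't scan ahead — the pattern has to work from the very first character.
The match spans [0:2] → 'jj'.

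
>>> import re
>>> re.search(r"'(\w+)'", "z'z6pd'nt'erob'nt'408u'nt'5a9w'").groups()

`re.search` tries every starting position until one works.
The match spans [1:7] → "'z6pd'".
Captured: group 1 = 'z6pd'.

('z6pd',)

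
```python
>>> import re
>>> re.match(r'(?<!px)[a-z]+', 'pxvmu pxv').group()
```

'pxvmu'

Because the assertion is negative and zero-width, positions next to the forbidden text are skipped.
`match` is anchored at position 0; if the pattern doesn't fit there, it returns None.
The match spans [0:5] → 'pxvmu'.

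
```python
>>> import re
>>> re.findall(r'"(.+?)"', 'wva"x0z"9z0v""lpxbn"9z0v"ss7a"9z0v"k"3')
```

['x0z', '"lpxbn', 'ss7a', 'k']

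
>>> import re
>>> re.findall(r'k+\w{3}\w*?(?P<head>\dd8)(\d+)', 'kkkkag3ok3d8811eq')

[('3d8', '811')]

This matches one or more of a literal 'k'; then exactly 3 of a word character, then zero or more of a word character (lazy); then a digit, then the literal 'd8' (captured as 'head'); then one or more of a digit (captured).
Matches: at [0:15] match 'kkkkag3ok3d8811', groups = ('3d8', '811').
2 groups means the one result is a tuple of 2 captured strings — 1 here.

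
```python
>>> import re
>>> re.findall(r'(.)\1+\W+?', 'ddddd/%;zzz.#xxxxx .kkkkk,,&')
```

The backreference `\1` re-matches whatever the first group consumed, character for character.
Matches: at [0:6] match 'ddddd/', group 1 = 'd'; at [8:12] match 'zzz.', group 1 = 'z'; at [13:19] match 'xxxxx ', group 1 = 'x'; at [20:26] match 'kkkkk,', group 1 = 'k'.
With a single group, `findall` returns only what that group captured — 4 items.

['d', 'z', 'x', 'k']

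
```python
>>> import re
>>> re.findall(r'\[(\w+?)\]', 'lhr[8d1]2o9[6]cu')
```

['8d1', '6']

`findall` collects group 1 from each match (2 total).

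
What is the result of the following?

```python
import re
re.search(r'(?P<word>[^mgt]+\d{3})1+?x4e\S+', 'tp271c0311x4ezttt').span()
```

The pattern matches one or more of any character except [mgt], then exactly 3 of a digit (captured as 'word'); then one or more of a literal '1' (lazy), then the literal 'x4e'; then one or more of a non-whitespace character.
`re.search` scans for the first position where the pattern succeeds.
The match spans [1:17] → 'p271c0311x4ezttt'.
Captured: group 1 = 'p271c031'.

(1, 17)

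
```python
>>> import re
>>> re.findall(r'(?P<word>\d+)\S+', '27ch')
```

['27']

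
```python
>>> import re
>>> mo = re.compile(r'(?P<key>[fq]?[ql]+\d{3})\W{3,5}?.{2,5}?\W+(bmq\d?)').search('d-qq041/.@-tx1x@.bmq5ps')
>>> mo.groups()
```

('qq041', 'bmq5')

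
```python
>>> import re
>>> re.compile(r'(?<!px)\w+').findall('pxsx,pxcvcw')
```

The negative lookahead/lookbehind blocks any match where the forbidden context is present.
Scanning left to right: at [0:4] → 'pxsx'; at [5:11] → 'pxcvcw'.
Since nothing is captured, `findall` lists the 2 matched substrings directly.

['pxsx', 'pxcvcw']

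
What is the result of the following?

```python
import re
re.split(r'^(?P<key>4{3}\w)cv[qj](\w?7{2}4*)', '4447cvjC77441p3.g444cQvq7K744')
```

`re.split` interleaves the captured-group text with the surrounding fragments.

['', '4447', 'C7744', '1p3.g444cQvq7K744']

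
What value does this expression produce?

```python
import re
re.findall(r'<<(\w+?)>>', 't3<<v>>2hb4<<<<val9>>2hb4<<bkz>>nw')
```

['v', 'val9', 'bkz']

Matches: at [2:7] match '<<v>>', group 1 = 'v'; at [13:21] match '<<val9>>', group 1 = 'val9'; at [25:32] match '<<bkz>>', group 1 = 'bkz'.
With a single group, `findall` returns only what that group captured — 3 items.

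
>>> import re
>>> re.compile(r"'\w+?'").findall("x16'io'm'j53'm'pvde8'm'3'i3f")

["'io'", "'j53'", "'pvde8'", "'3'"]

Walking the string: at [3:7] → "'io'"; at [8:13] → "'j53'"; at [14:21] → "'pvde8'"; at [22:25] → "'3'".
Since nothing is captured, `findall` lists the 4 matched substrings directly.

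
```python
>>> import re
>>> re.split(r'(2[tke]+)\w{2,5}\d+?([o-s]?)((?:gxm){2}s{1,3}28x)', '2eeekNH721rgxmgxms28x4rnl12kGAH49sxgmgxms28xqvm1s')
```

['', '2eeek', 'r', 'gxmgxms28x', '4rnl12kGAH49sxgmgxms28xqvm1s']

Pattern: the literal '2', then one or more of one of [tke] (captured); then 2 to 5 of a word character, then one or more of a digit (lazy); then optionally a character in [o-s] (captured); then the literal 'gxm' repeated 2 times, then 1 to 3 of a literal 's', then the literal '28x' (captured).
Matches to split on: at [0:21] → '2eeekNH721rgxmgxms28x'.
`re.split` interleaves the captured-group text with the surrounding fragments.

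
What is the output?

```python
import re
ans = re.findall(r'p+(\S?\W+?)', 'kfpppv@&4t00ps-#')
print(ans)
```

Pattern: one or more of a literal 'p'; then optionally a non-whitespace character, then one or more of a non-word character (lazy) (captured).
Scanning left to right: at [2:7] match 'pppv@', group 1 = 'v@'; at [12:15] match 'ps-', group 1 = 's-'.
One capturing group, so `findall` returns just the captured substring from each match — 2 in all.

['v@', 's-']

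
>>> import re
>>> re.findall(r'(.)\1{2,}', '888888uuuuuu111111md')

The backreference `\1` re-matches whatever the first group consumed, character for character.
With a single group, `findall` returns only what that group captured — 3 items.

['8', 'u', '1']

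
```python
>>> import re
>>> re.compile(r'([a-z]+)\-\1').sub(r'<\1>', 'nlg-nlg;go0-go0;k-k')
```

'<nlg>;go0-go0;<k>'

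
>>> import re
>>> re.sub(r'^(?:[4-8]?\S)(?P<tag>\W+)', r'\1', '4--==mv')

This matches anchored at the start of the string; then optionally a character in [4-8], then a non-whitespace character (non-capturing group); then one or more of a non-word character (captured as 'tag').
Matches: at [0:5] → '4--=='.
The replacement refers to a captured group, so each match is rewritten using its own captured text.

'-==mv'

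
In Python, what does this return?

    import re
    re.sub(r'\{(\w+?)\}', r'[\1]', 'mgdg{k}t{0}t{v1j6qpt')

'mgdg[k]t[0]t{v1j6qpt'

The replacement refers to a captured group, so each match is rewritten using its own captured text.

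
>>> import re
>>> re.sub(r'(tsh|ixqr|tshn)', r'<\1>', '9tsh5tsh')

Matches: at [1:4] → 'tsh'; at [5:8] → 'tsh'.
The replacement refers to a captured group, so each match is rewritten using its own captured text.

'9<tsh>5<tsh>'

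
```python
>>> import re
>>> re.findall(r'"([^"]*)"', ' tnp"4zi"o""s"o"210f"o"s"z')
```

['4zi', '', 'o', 'o']

Matches: at [4:9] match '"4zi"', group 1 = '4zi'; at [10:12] match '""', group 1 = ''; at [13:16] match '"o"', group 1 = 'o'; at [20:23] match '"o"', group 1 = 'o'.
With a single group, `findall` returns only what that group captured — 4 items.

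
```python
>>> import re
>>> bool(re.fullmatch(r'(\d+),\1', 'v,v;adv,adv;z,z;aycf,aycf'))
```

False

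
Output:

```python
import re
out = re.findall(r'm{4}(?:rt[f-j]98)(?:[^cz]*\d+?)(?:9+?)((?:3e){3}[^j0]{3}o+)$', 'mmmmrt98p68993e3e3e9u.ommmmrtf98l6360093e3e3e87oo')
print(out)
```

['3e3e3e87oo']

One capturing group, so `findall` returns just the captured substring from the one match — 1 in all.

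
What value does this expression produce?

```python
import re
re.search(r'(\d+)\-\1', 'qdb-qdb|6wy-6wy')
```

None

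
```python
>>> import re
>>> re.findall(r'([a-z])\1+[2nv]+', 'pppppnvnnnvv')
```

['p']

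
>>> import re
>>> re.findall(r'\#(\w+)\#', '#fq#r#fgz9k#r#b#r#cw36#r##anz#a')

One capturing group, so `findall` returns just the captured substring from each match — 5 in all.

['fq', 'fgz9k', 'b', 'cw36', 'anz']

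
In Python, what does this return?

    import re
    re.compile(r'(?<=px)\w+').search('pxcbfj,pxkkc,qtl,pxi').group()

The lookaround is zero-width — it requires the adjacent text to match without consuming it, so the asserted text isn't part of the match.
The match spans [2:6] → 'cbfj'.

'cbfj'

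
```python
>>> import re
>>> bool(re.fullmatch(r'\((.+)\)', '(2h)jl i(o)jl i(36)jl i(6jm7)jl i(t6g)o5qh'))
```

False

For `fullmatch`, every character of the input must be accounted for by the pattern.
Here the pattern can't cover the whole string, so the call returns None, and `bool(None)` is False.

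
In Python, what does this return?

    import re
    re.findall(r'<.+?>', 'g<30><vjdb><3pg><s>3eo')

Matches: at [1:5] → '<30>'; at [5:11] → '<vjdb>'; at [11:16] → '<3pg>'; at [16:19] → '<s>'.
Since nothing is captured, `findall` lists the 4 matched substrings directly.

['<30>', '<vjdb>', '<3pg>', '<s>']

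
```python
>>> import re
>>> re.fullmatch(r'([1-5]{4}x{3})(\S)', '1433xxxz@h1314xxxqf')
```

None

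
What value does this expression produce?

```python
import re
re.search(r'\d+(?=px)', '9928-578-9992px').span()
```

(9, 13)

The lookaround is zero-width — it requires the adjacent text to match without consuming it, so the asserted text isn't part of the match.
`re.search` scans for the first position where the pattern succeeds.
The match spans [9:13] → '9992'.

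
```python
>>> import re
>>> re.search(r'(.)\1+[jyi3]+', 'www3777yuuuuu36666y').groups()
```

('w',)

The backreference `\1` re-matches whatever the first group consumed, character for character.
`re.search` tries every starting position until one works.
The match spans [0:4] → 'www3'.
Captured: group 1 = 'w'.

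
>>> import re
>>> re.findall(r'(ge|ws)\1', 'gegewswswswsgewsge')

['ge', 'ws', 'ws']

The backreference `\1` re-matches whatever the first group consumed, character for character.
Scanning left to right: at [0:4] match 'gege', group 1 = 'ge'; at [4:8] match 'wsws', group 1 = 'ws'; at [8:12] match 'wsws', group 1 = 'ws'.
Because there's exactly one group, `findall` drops the full match and keeps group 1 from each hit.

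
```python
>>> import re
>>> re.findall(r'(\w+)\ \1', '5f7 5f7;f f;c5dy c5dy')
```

['5f7', 'f', 'c5dy']

`\1` has to match the exact text group 1 already captured.
One capturing group, so `findall` returns just the captured substring from each match — 3 in all.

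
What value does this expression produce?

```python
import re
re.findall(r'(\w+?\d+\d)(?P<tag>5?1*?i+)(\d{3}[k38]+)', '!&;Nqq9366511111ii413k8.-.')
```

The pattern matches one or more of a word character (lazy), then one or more of a digit, then a digit (captured); then optionally a literal '5', then zero or more of a literal '1' (lazy), then one or more of a literal 'i' (captured as 'tag'); then exactly 3 of a digit, then one or more of one of [k38] (captured).
Scanning left to right: at [3:23] match 'Nqq9366511111ii413k8', groups = ('Nqq9366511111', 'ii', '413k8').
With 3 capturing groups, `findall` returns a 3-tuple per match.

[('Nqq9366511111', 'ii', '413k8')]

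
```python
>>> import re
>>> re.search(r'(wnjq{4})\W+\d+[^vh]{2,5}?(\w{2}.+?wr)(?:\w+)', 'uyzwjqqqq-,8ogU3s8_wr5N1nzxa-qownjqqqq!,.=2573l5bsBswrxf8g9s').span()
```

(31, 60)

Pattern: the literal 'wnj', then exactly 4 of the literal 'q' (captured); then one or more of a non-word character, then one or more of a digit, then 2 to 5 of any character except [vh] (lazy); then exactly 2 of a word character, then one or more of any character (lazy), then the literal 'wr' (captured); then one or more of a word character (non-capturing group).
Unlike `match`, `search` isn't anchored — it looks for the pattern anywhere in the string.
The match spans [31:60] → 'wnjqqqq!,.=2573l5bsBswrxf8g9s'.
Captured: group 1 = 'wnjqqqq', group 2 = 'bsBswr'.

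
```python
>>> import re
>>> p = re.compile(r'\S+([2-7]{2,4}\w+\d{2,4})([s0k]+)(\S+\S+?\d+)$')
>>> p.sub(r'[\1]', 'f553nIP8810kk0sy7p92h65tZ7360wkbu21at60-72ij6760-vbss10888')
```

Each match is replaced using the text its own group 1 captured.

'[72ij676]'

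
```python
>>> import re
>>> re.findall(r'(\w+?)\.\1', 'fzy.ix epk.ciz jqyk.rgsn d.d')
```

['d']

A backreference is literal: `\1` must see the identical characters the first group matched.
Scanning left to right: at [25:28] match 'd.d', group 1 = 'd'.
Because there's exactly one group, `findall` drops the full match and keeps group 1 from the one hit.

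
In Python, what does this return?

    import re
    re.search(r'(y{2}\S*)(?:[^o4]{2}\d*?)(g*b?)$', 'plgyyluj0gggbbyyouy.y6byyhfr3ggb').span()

The match spans [3:32] → 'yyluj0gggbbyyouy.y6byyhfr3ggb'.

(3, 32)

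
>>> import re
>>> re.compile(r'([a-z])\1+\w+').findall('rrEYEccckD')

`\1` is not a pattern — it's the concrete string captured by group 1, re-applied verbatim.
One capturing group, so `findall` returns just the captured substring from the one match — 1 in all.

['r']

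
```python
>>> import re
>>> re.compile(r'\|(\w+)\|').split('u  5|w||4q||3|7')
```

With a capturing group present, the delimiter's captured portion is kept in the result list.

['u  5', 'w', '', '4q', '', '3', '7']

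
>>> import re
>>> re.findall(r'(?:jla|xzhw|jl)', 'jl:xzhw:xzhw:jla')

Alternation isn't longest-match — the leftmost alternative that fits at this position is chosen.
Scanning left to right: at [0:2] → 'jl'; at [3:7] → 'xzhw'; at [8:12] → 'xzhw'; at [13:16] → 'jla'.
Since nothing is captured, `findall` lists the 4 matched substrings directly.

['jl', 'xzhw', 'xzhw', 'jla']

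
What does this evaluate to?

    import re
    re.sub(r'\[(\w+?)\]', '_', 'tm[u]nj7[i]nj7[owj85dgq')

'tm_nj7_nj7[owj85dgq'

Matches: at [2:5] → '[u]'; at [8:11] → '[i]'.
Every occurrence is swapped for '_'.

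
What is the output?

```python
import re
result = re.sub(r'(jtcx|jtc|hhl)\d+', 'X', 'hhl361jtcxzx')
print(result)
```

Each match is replaced by 'X'.

Xjtcxzx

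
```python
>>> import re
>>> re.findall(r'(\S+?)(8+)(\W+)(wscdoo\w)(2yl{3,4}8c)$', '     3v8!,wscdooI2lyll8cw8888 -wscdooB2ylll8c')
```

The pattern matches one or more of a non-whitespace character (lazy) (captured); then one or more of a literal '8' (captured); then one or more of a non-word character (captured); then the literal 'wsc', then the literal 'doo', then a word character (captured); then the literal '2y', then 3 to 4 of the literal 'l', then the literal '8c' (captured); then anchored at the end.
A `+?`/`*?`/`{m,n}?` starts at its minimum and grows only as far as needed for what follows to match.
Walking the string: at [5:45] match '3v8!,wscdooI2lyll8cw8888 -wscdooB2ylll8c', groups = ('3v8!,wscdooI2lyll8cw', '8888', ' -', 'wscdooB', '2ylll8c').
Multiple groups make `findall` return tuples — one 5-tuple for the one match.

[('3v8!,wscdooI2lyll8cw', '8888', ' -', 'wscdooB', '2ylll8c')]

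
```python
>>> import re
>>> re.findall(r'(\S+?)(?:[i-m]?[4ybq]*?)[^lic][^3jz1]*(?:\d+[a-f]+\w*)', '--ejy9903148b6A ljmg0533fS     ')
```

['--e', 'l']

This matches one or more of a non-whitespace character (lazy) (captured); then optionally a character in [i-m], then zero or more of one of [4ybq] (lazy) (non-capturing group); then any character except [lic], then zero or more of any character except [3jz1]; then one or more of a digit, then one or more of a character in [a-f], then zero or more of a word character (non-capturing group).
`findall` collects group 1 from each match (2 total).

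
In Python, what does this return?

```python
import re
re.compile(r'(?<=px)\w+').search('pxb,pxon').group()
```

The lookaround is zero-width — it requires the adjacent text to match without consuming it, so the asserted text isn't part of the match.
Unlike `match`, `search` isn't anchored — it looks for the pattern anywhere in the string.
The match spans [2:3] → 'b'.

'b'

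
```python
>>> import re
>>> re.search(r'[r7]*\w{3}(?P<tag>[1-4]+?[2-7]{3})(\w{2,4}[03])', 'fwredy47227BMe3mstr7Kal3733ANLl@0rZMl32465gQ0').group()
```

The match spans [2:15] → 'redy47227BMe3'.

'redy47227BMe3'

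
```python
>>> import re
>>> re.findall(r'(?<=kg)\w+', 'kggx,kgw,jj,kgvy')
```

The lookaround is zero-width — it requires the adjacent text to match without consuming it, so the asserted text isn't part of the match.
Scanning left to right: at [2:4] → 'gx'; at [7:8] → 'w'; at [14:16] → 'vy'.
Since nothing is captured, `findall` lists the 3 matched substrings directly.

['gx', 'w', 'vy']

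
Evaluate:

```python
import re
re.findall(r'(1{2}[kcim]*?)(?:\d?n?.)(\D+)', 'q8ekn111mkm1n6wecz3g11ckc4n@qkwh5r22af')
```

The pattern matches exactly 2 of a literal '1', then zero or more of one of [kcim] (lazy) (captured); then optionally a digit, then optionally the literal 'n', then any character (non-capturing group); then one or more of a non-digit (captured).
Because the quantifier is non-greedy, it stops expanding at the earliest point where the rest of the pattern can succeed.
Matches: at [5:11] match '111mkm', groups = ('11', 'km'); at [20:25] match '11ckc', groups = ('11', 'kc').
Multiple groups make `findall` return tuples — one 2-tuple for each match.

[('11', 'km'), ('11', 'kc')]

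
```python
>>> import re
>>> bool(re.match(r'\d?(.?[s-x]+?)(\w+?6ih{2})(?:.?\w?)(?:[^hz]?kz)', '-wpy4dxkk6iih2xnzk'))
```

`match` is anchored at position 0; if the pattern doesn't fit there, it returns None.
Here the pattern fails at index 0, so the call returns None, and `bool(None)` is False.

False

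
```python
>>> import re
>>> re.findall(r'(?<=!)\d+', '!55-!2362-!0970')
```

The lookaround is zero-width — it requires the adjacent text to match without consuming it, so the asserted text isn't part of the match.
`findall` yields the raw match text (3 of them) because the pattern has no groups.

['55', '2362', '0970']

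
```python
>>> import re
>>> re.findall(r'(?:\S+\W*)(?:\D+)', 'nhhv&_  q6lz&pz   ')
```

['nhhv&_  q', '6lz&pz   ']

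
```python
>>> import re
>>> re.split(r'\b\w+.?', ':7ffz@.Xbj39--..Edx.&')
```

Pattern: a word boundary (`\b`, zero-width); then one or more of a word character; then optionally any character.
Matches to split on: at [1:6] → '7ffz@'; at [7:13] → 'Xbj39-'; at [16:20] → 'Edx.'.
Each match becomes a cut point; 4 segments remain.

[':', '.', '-..', '&']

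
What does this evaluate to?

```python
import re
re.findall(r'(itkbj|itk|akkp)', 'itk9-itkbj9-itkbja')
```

['itk', 'itkbj', 'itkbj']

Alternation tries branches left to right and keeps the first one that lets the overall match succeed at that position.
With a single group, `findall` returns only what that group captured — 3 items.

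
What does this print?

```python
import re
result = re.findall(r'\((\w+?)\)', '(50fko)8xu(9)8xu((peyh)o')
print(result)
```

['50fko', '9', 'peyh']

Walking the string: at [0:7] match '(50fko)', group 1 = '50fko'; at [10:13] match '(9)', group 1 = '9'; at [17:23] match '(peyh)', group 1 = 'peyh'.
`findall` collects group 1 from each match (3 total).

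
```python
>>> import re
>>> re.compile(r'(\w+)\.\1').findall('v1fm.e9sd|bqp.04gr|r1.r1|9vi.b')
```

['r1']

A backreference is literal: `\1` must see the identical characters the first group matched.
Because there's exactly one group, `findall` drops the full match and keeps group 1 from the one hit.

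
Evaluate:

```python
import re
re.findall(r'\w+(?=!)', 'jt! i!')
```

['jt', 'i']

The `(?=…)`/`(?<=…)` assertion just peeks at neighbouring text; it doesn't advance the match position.
Matches: at [0:2] → 'jt'; at [4:5] → 'i'.
`findall` yields the raw match text (2 of them) because the pattern has no groups.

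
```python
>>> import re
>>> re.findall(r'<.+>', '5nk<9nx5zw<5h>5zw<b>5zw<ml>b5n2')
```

['<9nx5zw<5h>5zw<b>5zw<ml>']

Walking the string: at [3:27] → '<9nx5zw<5h>5zw<b>5zw<ml>'.
Since nothing is captured, `findall` lists the 1 matched substring directly.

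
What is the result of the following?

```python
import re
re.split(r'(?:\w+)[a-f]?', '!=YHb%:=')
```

['!=', '%:=']

This matches one or more of a word character (non-capturing group); then optionally a character in [a-f].
Matches to split on: at [2:5] → 'YHb'.
Splitting on the pattern gives 2 pieces.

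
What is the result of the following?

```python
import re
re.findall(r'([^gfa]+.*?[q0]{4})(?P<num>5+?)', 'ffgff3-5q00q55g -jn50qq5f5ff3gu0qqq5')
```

The pattern matches one or more of any character except [gfa], then zero or more of any character (lazy), then exactly 4 of one of [q0] (captured); then one or more of a literal '5' (lazy) (captured as 'num').
2 groups means the one result is a tuple of 2 captured strings — 1 here.

[('3-5q00q55g -jn50qq5f5ff3gu0qqq', '5')]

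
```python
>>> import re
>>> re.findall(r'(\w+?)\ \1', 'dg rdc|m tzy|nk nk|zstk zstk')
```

`\1` is not a pattern — it's the concrete string captured by group 1, re-applied verbatim.
One capturing group, so `findall` returns just the captured substring from each match — 2 in all.

['nk', 'zstk']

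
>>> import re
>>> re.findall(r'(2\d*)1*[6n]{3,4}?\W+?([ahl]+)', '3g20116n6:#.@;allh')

[('2011', 'allh')]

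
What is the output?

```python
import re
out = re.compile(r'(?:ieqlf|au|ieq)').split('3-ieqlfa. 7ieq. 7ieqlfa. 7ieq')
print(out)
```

['3-', 'a. 7', '. 7', 'a. 7', '']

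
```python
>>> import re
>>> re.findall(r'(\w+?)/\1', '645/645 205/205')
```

['645', '205']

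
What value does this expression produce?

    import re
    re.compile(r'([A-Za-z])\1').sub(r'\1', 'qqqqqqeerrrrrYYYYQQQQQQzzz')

'qqqerrrYYQQQzz'

The backreference `\1` re-matches whatever the first group consumed, character for character.
Matches: at [0:2] → 'qq'; at [2:4] → 'qq'; at [4:6] → 'qq'; at [6:8] → 'ee'; at [8:10] → 'rr'; ….
The replacement refers to a captured group, so each match is rewritten using its own captured text.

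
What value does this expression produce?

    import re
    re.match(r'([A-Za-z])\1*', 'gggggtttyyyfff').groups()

('g',)

The match spans [0:5] → 'ggggg'.
Captured: group 1 = 'g'.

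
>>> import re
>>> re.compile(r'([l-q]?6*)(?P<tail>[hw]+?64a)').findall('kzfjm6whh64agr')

Pattern: optionally a character in [l-q], then zero or more of the literal '6' (captured); then one or more of one of [hw] (lazy), then the literal '64a' (captured as 'tail').
Multiple groups make `findall` return tuples — one 2-tuple for the one match.

[('m6', 'whh64a')]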